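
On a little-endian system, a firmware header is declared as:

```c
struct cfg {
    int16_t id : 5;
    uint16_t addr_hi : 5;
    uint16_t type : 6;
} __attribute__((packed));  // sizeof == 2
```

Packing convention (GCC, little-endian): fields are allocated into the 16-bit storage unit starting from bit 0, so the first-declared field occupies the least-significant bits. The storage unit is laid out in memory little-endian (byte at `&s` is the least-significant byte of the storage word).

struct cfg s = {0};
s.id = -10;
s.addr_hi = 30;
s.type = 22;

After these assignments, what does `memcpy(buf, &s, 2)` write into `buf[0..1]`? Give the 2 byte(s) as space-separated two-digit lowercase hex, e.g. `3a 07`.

d6 5b

id (5b) val=-10 bits=0x16 at bit 0: 0x0016
addr_hi (5b) val=30 bits=0x1e at bit 5: 0x03d6
type (6b) val=22 bits=0x16 at bit 10: 0x5bd6
word = 0x5bd6 → little-endian bytes:
  [0]=0xd6  [1]=0x5b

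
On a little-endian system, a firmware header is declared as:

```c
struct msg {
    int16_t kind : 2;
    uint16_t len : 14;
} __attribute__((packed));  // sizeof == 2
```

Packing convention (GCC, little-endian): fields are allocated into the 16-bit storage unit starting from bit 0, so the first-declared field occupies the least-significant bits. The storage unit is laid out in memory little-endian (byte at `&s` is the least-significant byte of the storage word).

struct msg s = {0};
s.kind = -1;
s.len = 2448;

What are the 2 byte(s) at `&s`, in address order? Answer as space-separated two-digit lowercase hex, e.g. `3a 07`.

43 26

kind (2b) val=-1 bits=0x3 at bit 0: 0x0003
len (14b) val=2448 bits=0x990 at bit 2: 0x2643
word = 0x2643 → little-endian bytes:
  [0]=0x43  [1]=0x26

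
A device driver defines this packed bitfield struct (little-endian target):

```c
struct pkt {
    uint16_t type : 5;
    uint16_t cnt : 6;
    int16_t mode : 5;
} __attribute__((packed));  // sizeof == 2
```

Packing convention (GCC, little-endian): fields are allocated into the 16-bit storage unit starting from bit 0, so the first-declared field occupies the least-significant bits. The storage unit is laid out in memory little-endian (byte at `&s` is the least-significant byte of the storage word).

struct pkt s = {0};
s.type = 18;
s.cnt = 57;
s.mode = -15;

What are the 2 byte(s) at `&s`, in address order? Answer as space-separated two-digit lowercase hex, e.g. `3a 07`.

type (5b) val=18 bits=0x12 at bit 0: 0x0012
cnt (6b) val=57 bits=0x39 at bit 5: 0x0732
mode (5b) val=-15 bits=0x11 at bit 11: 0x8f32
word = 0x8f32 → little-endian bytes:
  [0]=0x32  [1]=0x8f

32 8f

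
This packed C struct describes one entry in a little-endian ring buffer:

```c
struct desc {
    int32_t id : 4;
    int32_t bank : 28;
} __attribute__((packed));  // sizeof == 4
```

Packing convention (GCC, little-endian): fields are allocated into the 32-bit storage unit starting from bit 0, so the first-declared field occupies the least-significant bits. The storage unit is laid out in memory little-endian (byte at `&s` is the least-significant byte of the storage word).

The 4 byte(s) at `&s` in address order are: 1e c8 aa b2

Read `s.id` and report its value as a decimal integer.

[0]=0x1e [1]=0xc8 [2]=0xaa [3]=0xb2 (little-endian) → word 0xb2aac81e
id:4 @ bit 0 → (0xb2aac81e>>0)&0xf = 0xe  ←
bank:28 @ bit 4 → (0xb2aac81e>>4)&0xfffffff = 0xb2aac81
id signed 4b, MSB=1: 14 - 16 = -2

-2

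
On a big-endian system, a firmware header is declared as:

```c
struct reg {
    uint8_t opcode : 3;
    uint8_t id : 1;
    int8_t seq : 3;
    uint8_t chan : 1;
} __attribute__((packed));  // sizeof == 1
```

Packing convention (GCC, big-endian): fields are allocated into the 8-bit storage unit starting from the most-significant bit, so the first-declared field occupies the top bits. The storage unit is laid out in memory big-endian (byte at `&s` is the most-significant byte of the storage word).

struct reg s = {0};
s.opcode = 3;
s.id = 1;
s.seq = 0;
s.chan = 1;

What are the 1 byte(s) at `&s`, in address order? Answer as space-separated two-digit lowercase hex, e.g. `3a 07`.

opcode:3 = 3 → 0x3 << 5 → word 0x60
id:1 = 1 → 0x1 << 4 → word 0x70
seq:3 = 0 → 0x0 << 1 → word 0x70
chan:1 = 1 → 0x1 << 0 → word 0x71
word = 0x71 → big-endian bytes:
  [0]=0x71

71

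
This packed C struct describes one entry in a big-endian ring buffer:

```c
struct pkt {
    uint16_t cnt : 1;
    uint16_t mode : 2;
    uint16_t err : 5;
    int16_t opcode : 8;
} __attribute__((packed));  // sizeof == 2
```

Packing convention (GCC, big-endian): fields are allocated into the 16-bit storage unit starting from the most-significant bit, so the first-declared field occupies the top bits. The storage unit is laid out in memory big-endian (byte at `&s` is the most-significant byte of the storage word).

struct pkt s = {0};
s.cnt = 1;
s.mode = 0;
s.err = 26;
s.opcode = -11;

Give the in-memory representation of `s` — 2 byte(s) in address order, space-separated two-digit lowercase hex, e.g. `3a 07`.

[15+:1] cnt=1 & 0x1 = 0x1; word=0x8000
[13+:2] mode=0 & 0x3 = 0x0; word=0x8000
[8+:5] err=26 & 0x1f = 0x1a; word=0x9a00
[0+:8] opcode=-11 & 0xff = 0xf5; word=0x9af5
word = 0x9af5 → big-endian bytes:
  [0]=0x9a  [1]=0xf5

9a f5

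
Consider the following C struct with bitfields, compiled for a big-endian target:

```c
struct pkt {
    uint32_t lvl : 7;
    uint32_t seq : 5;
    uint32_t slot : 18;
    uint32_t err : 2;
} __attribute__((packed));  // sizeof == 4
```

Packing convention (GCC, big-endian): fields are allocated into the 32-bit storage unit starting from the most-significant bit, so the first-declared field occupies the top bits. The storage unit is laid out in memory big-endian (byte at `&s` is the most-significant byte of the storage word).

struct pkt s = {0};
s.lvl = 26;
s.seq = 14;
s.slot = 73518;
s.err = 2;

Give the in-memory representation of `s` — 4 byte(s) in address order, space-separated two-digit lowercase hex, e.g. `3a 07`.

[25+:7] lvl=26 & 0x7f = 0x1a; word=0x34000000
[20+:5] seq=14 & 0x1f = 0xe; word=0x34e00000
[2+:18] slot=73518 & 0x3ffff = 0x11f2e; word=0x34e47cb8
[0+:2] err=2 & 0x3 = 0x2; word=0x34e47cba
word = 0x34e47cba → big-endian bytes:
  [0]=0x34  [1]=0xe4  [2]=0x7c  [3]=0xba

34 e4 7c ba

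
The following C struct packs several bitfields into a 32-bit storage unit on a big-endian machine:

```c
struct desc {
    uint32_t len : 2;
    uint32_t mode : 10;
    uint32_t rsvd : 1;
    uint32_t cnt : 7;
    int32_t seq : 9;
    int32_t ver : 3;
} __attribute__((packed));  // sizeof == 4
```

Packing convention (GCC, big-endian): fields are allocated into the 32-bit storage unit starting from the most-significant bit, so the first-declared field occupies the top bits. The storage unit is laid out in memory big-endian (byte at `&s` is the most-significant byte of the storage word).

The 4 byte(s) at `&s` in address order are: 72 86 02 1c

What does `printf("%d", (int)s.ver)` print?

[0]=0x72 [1]=0x86 [2]=0x02 [3]=0x1c (big-endian) → word 0x7286021c
len:2 @ bit 30 → (0x7286021c>>30)&0x3 = 0x1
mode:10 @ bit 20 → (0x7286021c>>20)&0x3ff = 0x328
rsvd:1 @ bit 19 → (0x7286021c>>19)&0x1 = 0x0
cnt:7 @ bit 12 → (0x7286021c>>12)&0x7f = 0x60
seq:9 @ bit 3 → (0x7286021c>>3)&0x1ff = 0x43
ver:3 @ bit 0 → (0x7286021c>>0)&0x7 = 0x4  ←
ver signed 3b, MSB=1: 4 - 8 = -4

-4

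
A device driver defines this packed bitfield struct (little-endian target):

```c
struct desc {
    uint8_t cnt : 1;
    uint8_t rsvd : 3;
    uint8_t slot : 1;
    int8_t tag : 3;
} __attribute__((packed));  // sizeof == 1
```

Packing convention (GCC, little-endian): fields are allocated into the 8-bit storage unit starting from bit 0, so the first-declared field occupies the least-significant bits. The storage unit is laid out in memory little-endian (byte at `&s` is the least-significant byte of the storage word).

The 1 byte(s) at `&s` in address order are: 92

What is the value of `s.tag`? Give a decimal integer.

[0]=0x92 (little-endian) → word 0x92
cnt [0+:1] = (word>>0) & 0x1 = 0
rsvd [1+:3] = (word>>1) & 0x7 = 1
slot [4+:1] = (word>>4) & 0x1 = 1
tag [5+:3] = (word>>5) & 0x7 = 4  ←
tag signed 3b, MSB=1: 4 - 8 = -4

-4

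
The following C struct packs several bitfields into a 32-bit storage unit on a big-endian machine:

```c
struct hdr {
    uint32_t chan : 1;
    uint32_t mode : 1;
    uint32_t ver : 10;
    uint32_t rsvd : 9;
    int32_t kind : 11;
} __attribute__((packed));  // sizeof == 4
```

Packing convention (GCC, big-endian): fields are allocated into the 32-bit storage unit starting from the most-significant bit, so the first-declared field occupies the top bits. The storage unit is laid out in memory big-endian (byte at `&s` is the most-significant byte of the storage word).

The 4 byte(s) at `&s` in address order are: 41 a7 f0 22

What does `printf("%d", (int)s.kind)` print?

34

[0]=0x41 [1]=0xa7 [2]=0xf0 [3]=0x22 (big-endian) → word 0x41a7f022
chan:1 @ bit 31 → (0x41a7f022>>31)&0x1 = 0x0
mode:1 @ bit 30 → (0x41a7f022>>30)&0x1 = 0x1
ver:10 @ bit 20 → (0x41a7f022>>20)&0x3ff = 0x1a
rsvd:9 @ bit 11 → (0x41a7f022>>11)&0x1ff = 0xfe
kind:11 @ bit 0 → (0x41a7f022>>0)&0x7ff = 0x22  ←
kind signed 11b, MSB=0: value = 34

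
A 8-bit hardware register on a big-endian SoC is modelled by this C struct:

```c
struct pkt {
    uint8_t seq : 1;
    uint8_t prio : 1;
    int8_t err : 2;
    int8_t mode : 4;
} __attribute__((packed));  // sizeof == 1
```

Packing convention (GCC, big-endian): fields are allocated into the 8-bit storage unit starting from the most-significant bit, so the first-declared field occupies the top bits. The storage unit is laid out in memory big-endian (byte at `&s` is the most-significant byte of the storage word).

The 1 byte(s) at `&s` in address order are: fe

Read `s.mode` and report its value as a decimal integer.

-2

[0]=0xfe (big-endian) → word 0xfe
seq:1 @ bit 7 → (0xfe>>7)&0x1 = 0x1
prio:1 @ bit 6 → (0xfe>>6)&0x1 = 0x1
err:2 @ bit 4 → (0xfe>>4)&0x3 = 0x3
mode:4 @ bit 0 → (0xfe>>0)&0xf = 0xe  ←
mode signed 4b, MSB=1: 14 - 16 = -2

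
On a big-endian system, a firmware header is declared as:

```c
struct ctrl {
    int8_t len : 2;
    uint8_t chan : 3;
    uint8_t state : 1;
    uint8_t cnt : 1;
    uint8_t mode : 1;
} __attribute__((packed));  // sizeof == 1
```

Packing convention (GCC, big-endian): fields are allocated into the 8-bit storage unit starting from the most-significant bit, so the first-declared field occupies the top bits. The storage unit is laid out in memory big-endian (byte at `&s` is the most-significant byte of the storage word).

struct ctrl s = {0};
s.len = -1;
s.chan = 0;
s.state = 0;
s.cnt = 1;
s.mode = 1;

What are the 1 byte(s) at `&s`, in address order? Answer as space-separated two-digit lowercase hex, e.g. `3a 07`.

c3

[6+:2] len=-1 & 0x3 = 0x3; word=0xc0
[3+:3] chan=0 & 0x7 = 0x0; word=0xc0
[2+:1] state=0 & 0x1 = 0x0; word=0xc0
[1+:1] cnt=1 & 0x1 = 0x1; word=0xc2
[0+:1] mode=1 & 0x1 = 0x1; word=0xc3
word = 0xc3 → big-endian bytes:
  [0]=0xc3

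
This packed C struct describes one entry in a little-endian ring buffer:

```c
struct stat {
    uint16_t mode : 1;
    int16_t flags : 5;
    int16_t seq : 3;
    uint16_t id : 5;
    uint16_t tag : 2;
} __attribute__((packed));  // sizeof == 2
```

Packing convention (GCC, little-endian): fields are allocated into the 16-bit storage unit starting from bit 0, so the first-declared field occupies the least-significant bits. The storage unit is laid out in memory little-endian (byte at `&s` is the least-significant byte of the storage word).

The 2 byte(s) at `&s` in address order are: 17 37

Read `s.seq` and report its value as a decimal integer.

[0]=0x17 [1]=0x37 (little-endian) → word 0x3717
mode [0+:1] = (word>>0) & 0x1 = 1
flags [1+:5] = (word>>1) & 0x1f = 11
seq [6+:3] = (word>>6) & 0x7 = 4  ←
id [9+:5] = (word>>9) & 0x1f = 27
tag [14+:2] = (word>>14) & 0x3 = 0
seq signed 3b, MSB=1: 4 - 8 = -4

-4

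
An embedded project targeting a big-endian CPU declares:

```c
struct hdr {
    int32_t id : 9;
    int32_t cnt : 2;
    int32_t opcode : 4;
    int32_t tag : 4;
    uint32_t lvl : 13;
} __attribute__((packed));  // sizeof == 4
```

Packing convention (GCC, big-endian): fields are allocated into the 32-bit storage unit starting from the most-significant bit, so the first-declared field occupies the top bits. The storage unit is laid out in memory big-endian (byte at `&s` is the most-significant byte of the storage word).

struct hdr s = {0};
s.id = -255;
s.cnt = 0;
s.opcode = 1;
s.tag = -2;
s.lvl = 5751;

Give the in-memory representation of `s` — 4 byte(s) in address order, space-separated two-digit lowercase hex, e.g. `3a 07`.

id:9 = -255 → 0x101 << 23 → word 0x80800000
cnt:2 = 0 → 0x0 << 21 → word 0x80800000
opcode:4 = 1 → 0x1 << 17 → word 0x80820000
tag:4 = -2 → 0xe << 13 → word 0x8083c000
lvl:13 = 5751 → 0x1677 << 0 → word 0x8083d677
word = 0x8083d677 → big-endian bytes:
  [0]=0x80  [1]=0x83  [2]=0xd6  [3]=0x77

80 83 d6 77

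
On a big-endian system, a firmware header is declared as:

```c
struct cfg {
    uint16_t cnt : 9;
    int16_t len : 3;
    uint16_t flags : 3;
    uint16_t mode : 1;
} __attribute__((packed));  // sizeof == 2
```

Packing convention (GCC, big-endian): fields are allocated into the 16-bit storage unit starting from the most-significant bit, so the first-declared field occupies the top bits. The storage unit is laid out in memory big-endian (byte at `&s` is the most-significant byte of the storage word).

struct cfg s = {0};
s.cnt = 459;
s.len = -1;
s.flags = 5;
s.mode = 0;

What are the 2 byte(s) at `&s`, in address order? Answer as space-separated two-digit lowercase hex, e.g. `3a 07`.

e5 fa

cnt (9b) val=459 bits=0x1cb at bit 7: 0xe580
len (3b) val=-1 bits=0x7 at bit 4: 0xe5f0
flags (3b) val=5 bits=0x5 at bit 1: 0xe5fa
mode (1b) val=0 bits=0x0 at bit 0: 0xe5fa
word = 0xe5fa → big-endian bytes:
  [0]=0xe5  [1]=0xfa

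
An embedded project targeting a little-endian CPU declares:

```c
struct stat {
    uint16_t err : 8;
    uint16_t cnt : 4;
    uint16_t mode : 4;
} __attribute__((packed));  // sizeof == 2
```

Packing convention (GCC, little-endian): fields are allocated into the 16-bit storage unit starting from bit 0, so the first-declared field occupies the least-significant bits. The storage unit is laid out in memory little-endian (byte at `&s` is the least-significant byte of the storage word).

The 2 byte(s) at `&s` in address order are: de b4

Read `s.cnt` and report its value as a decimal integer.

4

[0]=0xde [1]=0xb4 (little-endian) → word 0xb4de
err:8 @ bit 0 → (0xb4de>>0)&0xff = 0xde
cnt:4 @ bit 8 → (0xb4de>>8)&0xf = 0x4  ←
mode:4 @ bit 12 → (0xb4de>>12)&0xf = 0xb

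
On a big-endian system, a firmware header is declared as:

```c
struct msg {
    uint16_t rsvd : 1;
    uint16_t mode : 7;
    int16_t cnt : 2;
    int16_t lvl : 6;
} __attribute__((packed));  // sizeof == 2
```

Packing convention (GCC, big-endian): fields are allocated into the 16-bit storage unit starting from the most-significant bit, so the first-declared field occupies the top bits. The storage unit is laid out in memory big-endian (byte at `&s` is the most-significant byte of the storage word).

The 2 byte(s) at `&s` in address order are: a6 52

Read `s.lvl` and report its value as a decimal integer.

18

[0]=0xa6 [1]=0x52 (big-endian) → word 0xa652
rsvd [15+:1] = (word>>15) & 0x1 = 1
mode [8+:7] = (word>>8) & 0x7f = 38
cnt [6+:2] = (word>>6) & 0x3 = 1
lvl [0+:6] = (word>>0) & 0x3f = 18  ←
lvl signed 6b, MSB=0: value = 18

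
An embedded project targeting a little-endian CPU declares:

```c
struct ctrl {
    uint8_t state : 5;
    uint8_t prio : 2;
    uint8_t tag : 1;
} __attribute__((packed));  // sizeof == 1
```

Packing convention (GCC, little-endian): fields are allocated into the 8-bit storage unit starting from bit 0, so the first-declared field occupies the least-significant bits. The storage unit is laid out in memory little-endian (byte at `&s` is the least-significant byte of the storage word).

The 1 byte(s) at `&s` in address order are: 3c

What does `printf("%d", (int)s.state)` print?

[0]=0x3c (little-endian) → word 0x3c
state [0+:5] = (word>>0) & 0x1f = 28  ←
prio [5+:2] = (word>>5) & 0x3 = 1
tag [7+:1] = (word>>7) & 0x1 = 0

28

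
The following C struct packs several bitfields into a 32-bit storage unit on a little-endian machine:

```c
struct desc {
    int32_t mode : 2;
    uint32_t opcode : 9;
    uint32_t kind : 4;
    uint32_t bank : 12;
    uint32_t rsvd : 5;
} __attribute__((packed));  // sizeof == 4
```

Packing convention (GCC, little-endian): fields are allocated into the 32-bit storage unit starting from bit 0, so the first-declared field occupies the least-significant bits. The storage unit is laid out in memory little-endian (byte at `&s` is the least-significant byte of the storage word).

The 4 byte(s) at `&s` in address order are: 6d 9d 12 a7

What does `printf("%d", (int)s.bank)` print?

3621

[0]=0x6d [1]=0x9d [2]=0x12 [3]=0xa7 (little-endian) → word 0xa7129d6d
mode [0+:2] = (word>>0) & 0x3 = 1
opcode [2+:9] = (word>>2) & 0x1ff = 347
kind [11+:4] = (word>>11) & 0xf = 3
bank [15+:12] = (word>>15) & 0xfff = 3621  ←
rsvd [27+:5] = (word>>27) & 0x1f = 20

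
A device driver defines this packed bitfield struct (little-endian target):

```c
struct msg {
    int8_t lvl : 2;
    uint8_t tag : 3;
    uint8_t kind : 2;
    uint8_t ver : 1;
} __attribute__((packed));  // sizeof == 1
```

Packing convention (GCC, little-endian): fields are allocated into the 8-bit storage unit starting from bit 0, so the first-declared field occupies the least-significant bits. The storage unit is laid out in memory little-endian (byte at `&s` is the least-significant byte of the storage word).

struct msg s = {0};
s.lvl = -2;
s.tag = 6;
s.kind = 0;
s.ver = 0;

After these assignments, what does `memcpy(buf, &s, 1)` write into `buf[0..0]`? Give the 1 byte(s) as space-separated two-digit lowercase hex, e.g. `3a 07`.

lvl (2b) val=-2 bits=0x2 at bit 0: 0x02
tag (3b) val=6 bits=0x6 at bit 2: 0x1a
kind (2b) val=0 bits=0x0 at bit 5: 0x1a
ver (1b) val=0 bits=0x0 at bit 7: 0x1a
word = 0x1a → little-endian bytes:
  [0]=0x1a

1a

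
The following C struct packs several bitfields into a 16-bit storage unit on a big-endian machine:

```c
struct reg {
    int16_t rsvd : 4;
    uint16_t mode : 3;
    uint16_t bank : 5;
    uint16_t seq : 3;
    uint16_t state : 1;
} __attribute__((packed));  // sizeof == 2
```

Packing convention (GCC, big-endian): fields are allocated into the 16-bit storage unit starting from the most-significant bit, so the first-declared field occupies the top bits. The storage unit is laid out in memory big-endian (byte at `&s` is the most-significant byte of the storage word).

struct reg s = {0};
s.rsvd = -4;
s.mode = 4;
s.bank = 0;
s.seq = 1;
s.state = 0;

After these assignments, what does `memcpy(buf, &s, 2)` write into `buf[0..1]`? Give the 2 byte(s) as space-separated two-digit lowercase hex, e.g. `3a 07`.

[12+:4] rsvd=-4 & 0xf = 0xc; word=0xc000
[9+:3] mode=4 & 0x7 = 0x4; word=0xc800
[4+:5] bank=0 & 0x1f = 0x0; word=0xc800
[1+:3] seq=1 & 0x7 = 0x1; word=0xc802
[0+:1] state=0 & 0x1 = 0x0; word=0xc802
word = 0xc802 → big-endian bytes:
  [0]=0xc8  [1]=0x02

c8 02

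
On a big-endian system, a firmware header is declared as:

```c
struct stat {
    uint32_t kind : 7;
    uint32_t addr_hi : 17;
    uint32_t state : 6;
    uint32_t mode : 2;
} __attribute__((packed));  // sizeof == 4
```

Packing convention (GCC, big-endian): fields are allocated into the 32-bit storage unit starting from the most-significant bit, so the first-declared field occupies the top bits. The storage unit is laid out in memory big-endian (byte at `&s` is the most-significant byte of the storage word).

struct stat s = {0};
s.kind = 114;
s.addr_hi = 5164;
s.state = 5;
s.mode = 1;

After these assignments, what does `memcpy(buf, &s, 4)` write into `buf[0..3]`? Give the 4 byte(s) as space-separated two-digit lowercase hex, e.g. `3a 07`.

kind:7 = 114 → 0x72 << 25 → word 0xe4000000
addr_hi:17 = 5164 → 0x142c << 8 → word 0xe4142c00
state:6 = 5 → 0x5 << 2 → word 0xe4142c14
mode:2 = 1 → 0x1 << 0 → word 0xe4142c15
word = 0xe4142c15 → big-endian bytes:
  [0]=0xe4  [1]=0x14  [2]=0x2c  [3]=0x15

e4 14 2c 15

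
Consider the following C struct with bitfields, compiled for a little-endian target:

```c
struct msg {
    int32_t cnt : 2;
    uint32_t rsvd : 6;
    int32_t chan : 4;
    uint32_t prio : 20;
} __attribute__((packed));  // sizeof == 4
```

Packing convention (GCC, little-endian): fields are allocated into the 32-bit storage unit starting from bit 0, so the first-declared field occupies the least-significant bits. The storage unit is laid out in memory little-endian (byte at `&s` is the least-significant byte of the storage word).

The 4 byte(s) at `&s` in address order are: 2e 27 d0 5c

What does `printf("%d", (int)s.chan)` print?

7

[0]=0x2e [1]=0x27 [2]=0xd0 [3]=0x5c (little-endian) → word 0x5cd0272e
cnt [0+:2] = (word>>0) & 0x3 = 2
rsvd [2+:6] = (word>>2) & 0x3f = 11
chan [8+:4] = (word>>8) & 0xf = 7  ←
prio [12+:20] = (word>>12) & 0xfffff = 380162
chan signed 4b, MSB=0: value = 7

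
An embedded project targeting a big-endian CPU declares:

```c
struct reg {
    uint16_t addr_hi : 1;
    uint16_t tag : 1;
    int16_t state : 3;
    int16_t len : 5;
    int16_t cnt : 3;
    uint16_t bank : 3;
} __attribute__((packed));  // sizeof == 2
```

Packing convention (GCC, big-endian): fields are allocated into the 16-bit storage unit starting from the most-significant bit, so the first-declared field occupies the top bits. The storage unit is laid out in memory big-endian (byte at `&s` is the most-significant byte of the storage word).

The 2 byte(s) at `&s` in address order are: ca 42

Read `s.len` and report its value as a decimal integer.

9

[0]=0xca [1]=0x42 (big-endian) → word 0xca42
addr_hi:1 @ bit 15 → (0xca42>>15)&0x1 = 0x1
tag:1 @ bit 14 → (0xca42>>14)&0x1 = 0x1
state:3 @ bit 11 → (0xca42>>11)&0x7 = 0x1
len:5 @ bit 6 → (0xca42>>6)&0x1f = 0x9  ←
cnt:3 @ bit 3 → (0xca42>>3)&0x7 = 0x0
bank:3 @ bit 0 → (0xca42>>0)&0x7 = 0x2
len signed 5b, MSB=0: value = 9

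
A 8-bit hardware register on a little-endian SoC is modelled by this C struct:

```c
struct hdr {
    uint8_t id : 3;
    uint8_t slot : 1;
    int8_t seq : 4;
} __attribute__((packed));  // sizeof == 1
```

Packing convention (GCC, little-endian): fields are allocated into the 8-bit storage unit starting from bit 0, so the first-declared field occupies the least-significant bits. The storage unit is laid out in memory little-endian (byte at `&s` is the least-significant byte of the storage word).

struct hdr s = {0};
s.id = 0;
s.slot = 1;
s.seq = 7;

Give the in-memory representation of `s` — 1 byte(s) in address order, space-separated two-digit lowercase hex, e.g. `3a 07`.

[0+:3] id=0 & 0x7 = 0x0; word=0x00
[3+:1] slot=1 & 0x1 = 0x1; word=0x08
[4+:4] seq=7 & 0xf = 0x7; word=0x78
word = 0x78 → little-endian bytes:
  [0]=0x78

78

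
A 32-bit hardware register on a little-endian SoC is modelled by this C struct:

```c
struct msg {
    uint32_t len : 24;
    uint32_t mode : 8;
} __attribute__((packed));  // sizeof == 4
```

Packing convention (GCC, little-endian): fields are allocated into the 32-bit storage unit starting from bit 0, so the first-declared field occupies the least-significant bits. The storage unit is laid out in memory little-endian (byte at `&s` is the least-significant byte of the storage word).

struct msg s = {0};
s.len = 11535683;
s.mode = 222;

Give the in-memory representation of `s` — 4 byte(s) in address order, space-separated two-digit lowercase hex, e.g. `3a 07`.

43 05 b0 de

len:24 = 11535683 → 0xb00543 << 0 → word 0x00b00543
mode:8 = 222 → 0xde << 24 → word 0xdeb00543
word = 0xdeb00543 → little-endian bytes:
  [0]=0x43  [1]=0x05  [2]=0xb0  [3]=0xde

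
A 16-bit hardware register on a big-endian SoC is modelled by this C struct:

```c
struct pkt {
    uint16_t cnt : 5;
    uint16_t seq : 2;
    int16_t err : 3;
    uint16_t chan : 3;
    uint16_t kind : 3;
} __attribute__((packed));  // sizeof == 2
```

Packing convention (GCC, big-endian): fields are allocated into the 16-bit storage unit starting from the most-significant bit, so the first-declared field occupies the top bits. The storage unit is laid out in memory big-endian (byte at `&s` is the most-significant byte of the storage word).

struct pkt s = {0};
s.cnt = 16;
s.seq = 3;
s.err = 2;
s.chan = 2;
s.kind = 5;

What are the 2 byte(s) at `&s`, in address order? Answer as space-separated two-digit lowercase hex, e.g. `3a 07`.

[11+:5] cnt=16 & 0x1f = 0x10; word=0x8000
[9+:2] seq=3 & 0x3 = 0x3; word=0x8600
[6+:3] err=2 & 0x7 = 0x2; word=0x8680
[3+:3] chan=2 & 0x7 = 0x2; word=0x8690
[0+:3] kind=5 & 0x7 = 0x5; word=0x8695
word = 0x8695 → big-endian bytes:
  [0]=0x86  [1]=0x95

86 95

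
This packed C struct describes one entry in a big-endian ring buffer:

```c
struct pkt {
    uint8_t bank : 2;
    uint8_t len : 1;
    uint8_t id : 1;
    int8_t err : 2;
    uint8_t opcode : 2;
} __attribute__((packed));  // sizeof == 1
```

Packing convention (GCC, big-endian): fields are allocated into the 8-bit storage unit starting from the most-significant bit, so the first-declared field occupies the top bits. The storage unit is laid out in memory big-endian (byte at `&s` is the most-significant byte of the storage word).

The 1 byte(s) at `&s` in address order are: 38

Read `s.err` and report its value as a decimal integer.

-2

[0]=0x38 (big-endian) → word 0x38
bank [6+:2] = (word>>6) & 0x3 = 0
len [5+:1] = (word>>5) & 0x1 = 1
id [4+:1] = (word>>4) & 0x1 = 1
err [2+:2] = (word>>2) & 0x3 = 2  ←
opcode [0+:2] = (word>>0) & 0x3 = 0
err signed 2b, MSB=1: 2 - 4 = -2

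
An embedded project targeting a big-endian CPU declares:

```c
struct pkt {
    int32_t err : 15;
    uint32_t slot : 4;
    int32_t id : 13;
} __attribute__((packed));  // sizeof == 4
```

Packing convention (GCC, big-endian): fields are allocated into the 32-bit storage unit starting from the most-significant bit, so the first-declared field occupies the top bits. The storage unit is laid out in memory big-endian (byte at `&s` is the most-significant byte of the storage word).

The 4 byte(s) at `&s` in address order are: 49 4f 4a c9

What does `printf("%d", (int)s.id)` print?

[0]=0x49 [1]=0x4f [2]=0x4a [3]=0xc9 (big-endian) → word 0x494f4ac9
err:15 @ bit 17 → (0x494f4ac9>>17)&0x7fff = 0x24a7
slot:4 @ bit 13 → (0x494f4ac9>>13)&0xf = 0xa
id:13 @ bit 0 → (0x494f4ac9>>0)&0x1fff = 0xac9  ←
id signed 13b, MSB=0: value = 2761

2761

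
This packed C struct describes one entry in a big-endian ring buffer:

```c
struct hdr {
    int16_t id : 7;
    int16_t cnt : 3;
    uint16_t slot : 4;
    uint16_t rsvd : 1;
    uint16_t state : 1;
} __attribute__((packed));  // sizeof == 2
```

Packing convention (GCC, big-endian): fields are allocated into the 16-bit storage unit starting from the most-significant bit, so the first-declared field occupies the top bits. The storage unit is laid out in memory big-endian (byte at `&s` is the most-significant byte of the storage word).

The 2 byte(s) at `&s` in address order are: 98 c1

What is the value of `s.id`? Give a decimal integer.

-52

[0]=0x98 [1]=0xc1 (big-endian) → word 0x98c1
id:7 @ bit 9 → (0x98c1>>9)&0x7f = 0x4c  ←
cnt:3 @ bit 6 → (0x98c1>>6)&0x7 = 0x3
slot:4 @ bit 2 → (0x98c1>>2)&0xf = 0x0
rsvd:1 @ bit 1 → (0x98c1>>1)&0x1 = 0x0
state:1 @ bit 0 → (0x98c1>>0)&0x1 = 0x1
id signed 7b, MSB=1: 76 - 128 = -52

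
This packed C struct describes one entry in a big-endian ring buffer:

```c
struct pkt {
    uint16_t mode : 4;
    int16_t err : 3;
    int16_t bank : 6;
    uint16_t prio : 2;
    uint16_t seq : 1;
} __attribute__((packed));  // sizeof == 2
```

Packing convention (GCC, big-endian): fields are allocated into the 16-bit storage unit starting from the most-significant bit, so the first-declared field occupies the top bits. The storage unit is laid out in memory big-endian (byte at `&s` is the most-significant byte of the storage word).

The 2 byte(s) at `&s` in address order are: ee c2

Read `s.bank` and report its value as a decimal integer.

24

[0]=0xee [1]=0xc2 (big-endian) → word 0xeec2
mode:4 @ bit 12 → (0xeec2>>12)&0xf = 0xe
err:3 @ bit 9 → (0xeec2>>9)&0x7 = 0x7
bank:6 @ bit 3 → (0xeec2>>3)&0x3f = 0x18  ←
prio:2 @ bit 1 → (0xeec2>>1)&0x3 = 0x1
seq:1 @ bit 0 → (0xeec2>>0)&0x1 = 0x0
bank signed 6b, MSB=0: value = 24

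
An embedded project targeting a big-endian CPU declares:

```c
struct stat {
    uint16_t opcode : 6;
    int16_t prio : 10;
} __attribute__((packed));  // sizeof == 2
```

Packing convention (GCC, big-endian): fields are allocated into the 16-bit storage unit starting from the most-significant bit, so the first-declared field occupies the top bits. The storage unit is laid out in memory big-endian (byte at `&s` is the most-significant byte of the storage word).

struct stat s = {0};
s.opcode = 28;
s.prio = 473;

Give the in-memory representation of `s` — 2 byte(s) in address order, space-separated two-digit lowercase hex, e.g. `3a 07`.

71 d9

[10+:6] opcode=28 & 0x3f = 0x1c; word=0x7000
[0+:10] prio=473 & 0x3ff = 0x1d9; word=0x71d9
word = 0x71d9 → big-endian bytes:
  [0]=0x71  [1]=0xd9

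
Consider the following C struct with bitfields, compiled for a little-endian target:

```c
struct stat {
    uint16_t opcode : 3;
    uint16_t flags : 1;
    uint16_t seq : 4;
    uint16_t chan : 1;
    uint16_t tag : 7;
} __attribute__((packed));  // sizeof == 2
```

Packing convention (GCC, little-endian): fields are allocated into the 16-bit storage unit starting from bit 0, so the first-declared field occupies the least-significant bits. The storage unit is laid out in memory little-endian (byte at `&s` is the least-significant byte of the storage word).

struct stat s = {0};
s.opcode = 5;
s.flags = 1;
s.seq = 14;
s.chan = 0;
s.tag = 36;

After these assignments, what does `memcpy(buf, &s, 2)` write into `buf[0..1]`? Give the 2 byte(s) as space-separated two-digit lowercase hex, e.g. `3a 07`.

ed 48

[0+:3] opcode=5 & 0x7 = 0x5; word=0x0005
[3+:1] flags=1 & 0x1 = 0x1; word=0x000d
[4+:4] seq=14 & 0xf = 0xe; word=0x00ed
[8+:1] chan=0 & 0x1 = 0x0; word=0x00ed
[9+:7] tag=36 & 0x7f = 0x24; word=0x48ed
word = 0x48ed → little-endian bytes:
  [0]=0xed  [1]=0x48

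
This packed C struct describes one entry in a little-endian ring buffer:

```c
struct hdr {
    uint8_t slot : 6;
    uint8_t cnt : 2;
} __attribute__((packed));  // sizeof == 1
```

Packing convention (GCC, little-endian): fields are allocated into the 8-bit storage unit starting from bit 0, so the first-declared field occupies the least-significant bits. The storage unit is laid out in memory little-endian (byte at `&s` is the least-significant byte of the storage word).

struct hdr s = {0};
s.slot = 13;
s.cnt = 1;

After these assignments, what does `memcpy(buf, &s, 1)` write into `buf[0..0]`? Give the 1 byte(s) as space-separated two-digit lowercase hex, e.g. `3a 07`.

4d

slot (6b) val=13 bits=0xd at bit 0: 0x0d
cnt (2b) val=1 bits=0x1 at bit 6: 0x4d
word = 0x4d → little-endian bytes:
  [0]=0x4d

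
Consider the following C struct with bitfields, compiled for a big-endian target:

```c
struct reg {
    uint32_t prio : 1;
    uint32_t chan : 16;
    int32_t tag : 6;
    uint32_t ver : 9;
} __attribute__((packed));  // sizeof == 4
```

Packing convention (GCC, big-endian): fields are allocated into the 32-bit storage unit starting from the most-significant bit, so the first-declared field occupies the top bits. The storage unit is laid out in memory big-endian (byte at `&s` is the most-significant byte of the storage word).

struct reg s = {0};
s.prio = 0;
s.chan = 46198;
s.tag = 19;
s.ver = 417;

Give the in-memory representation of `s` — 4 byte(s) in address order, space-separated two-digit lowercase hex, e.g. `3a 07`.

[31+:1] prio=0 & 0x1 = 0x0; word=0x00000000
[15+:16] chan=46198 & 0xffff = 0xb476; word=0x5a3b0000
[9+:6] tag=19 & 0x3f = 0x13; word=0x5a3b2600
[0+:9] ver=417 & 0x1ff = 0x1a1; word=0x5a3b27a1
word = 0x5a3b27a1 → big-endian bytes:
  [0]=0x5a  [1]=0x3b  [2]=0x27  [3]=0xa1

5a 3b 27 a1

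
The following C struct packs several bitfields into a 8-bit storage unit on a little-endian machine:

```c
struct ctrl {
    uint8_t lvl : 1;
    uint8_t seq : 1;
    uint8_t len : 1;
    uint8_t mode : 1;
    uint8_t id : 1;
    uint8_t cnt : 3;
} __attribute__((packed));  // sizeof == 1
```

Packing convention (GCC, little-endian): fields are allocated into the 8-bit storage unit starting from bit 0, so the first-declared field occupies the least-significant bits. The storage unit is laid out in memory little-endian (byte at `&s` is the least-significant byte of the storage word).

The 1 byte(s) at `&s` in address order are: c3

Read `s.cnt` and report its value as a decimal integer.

6

[0]=0xc3 (little-endian) → word 0xc3
lvl [0+:1] = (word>>0) & 0x1 = 1
seq [1+:1] = (word>>1) & 0x1 = 1
len [2+:1] = (word>>2) & 0x1 = 0
mode [3+:1] = (word>>3) & 0x1 = 0
id [4+:1] = (word>>4) & 0x1 = 0
cnt [5+:3] = (word>>5) & 0x7 = 6  ←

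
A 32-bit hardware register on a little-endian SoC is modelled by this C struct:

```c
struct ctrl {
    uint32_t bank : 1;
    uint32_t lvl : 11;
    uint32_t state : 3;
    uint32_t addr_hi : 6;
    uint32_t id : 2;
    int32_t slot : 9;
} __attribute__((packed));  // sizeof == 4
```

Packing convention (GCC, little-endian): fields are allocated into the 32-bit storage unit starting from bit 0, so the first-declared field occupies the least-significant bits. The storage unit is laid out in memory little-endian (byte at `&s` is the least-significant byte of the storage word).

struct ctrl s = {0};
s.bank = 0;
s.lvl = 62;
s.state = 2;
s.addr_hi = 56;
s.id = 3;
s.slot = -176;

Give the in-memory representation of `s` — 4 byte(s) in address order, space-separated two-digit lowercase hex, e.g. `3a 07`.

bank:1 = 0 → 0x0 << 0 → word 0x00000000
lvl:11 = 62 → 0x3e << 1 → word 0x0000007c
state:3 = 2 → 0x2 << 12 → word 0x0000207c
addr_hi:6 = 56 → 0x38 << 15 → word 0x001c207c
id:2 = 3 → 0x3 << 21 → word 0x007c207c
slot:9 = -176 → 0x150 << 23 → word 0xa87c207c
word = 0xa87c207c → little-endian bytes:
  [0]=0x7c  [1]=0x20  [2]=0x7c  [3]=0xa8

7c 20 7c a8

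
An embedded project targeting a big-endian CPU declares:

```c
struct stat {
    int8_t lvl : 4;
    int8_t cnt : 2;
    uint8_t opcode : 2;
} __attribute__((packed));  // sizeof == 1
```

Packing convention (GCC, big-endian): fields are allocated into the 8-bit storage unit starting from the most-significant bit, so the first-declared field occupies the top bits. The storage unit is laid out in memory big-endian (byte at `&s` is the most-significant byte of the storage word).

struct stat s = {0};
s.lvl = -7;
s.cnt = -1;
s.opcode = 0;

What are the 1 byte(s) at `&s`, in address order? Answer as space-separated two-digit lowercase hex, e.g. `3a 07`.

lvl (4b) val=-7 bits=0x9 at bit 4: 0x90
cnt (2b) val=-1 bits=0x3 at bit 2: 0x9c
opcode (2b) val=0 bits=0x0 at bit 0: 0x9c
word = 0x9c → big-endian bytes:
  [0]=0x9c

9c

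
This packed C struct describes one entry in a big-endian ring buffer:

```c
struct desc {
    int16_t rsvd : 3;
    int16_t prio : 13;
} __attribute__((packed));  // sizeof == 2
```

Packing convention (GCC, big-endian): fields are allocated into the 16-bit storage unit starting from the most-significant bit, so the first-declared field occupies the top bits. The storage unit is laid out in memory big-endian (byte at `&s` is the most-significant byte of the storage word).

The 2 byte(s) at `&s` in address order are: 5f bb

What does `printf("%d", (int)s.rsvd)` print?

[0]=0x5f [1]=0xbb (big-endian) → word 0x5fbb
rsvd:3 @ bit 13 → (0x5fbb>>13)&0x7 = 0x2  ←
prio:13 @ bit 0 → (0x5fbb>>0)&0x1fff = 0x1fbb
rsvd signed 3b, MSB=0: value = 2

2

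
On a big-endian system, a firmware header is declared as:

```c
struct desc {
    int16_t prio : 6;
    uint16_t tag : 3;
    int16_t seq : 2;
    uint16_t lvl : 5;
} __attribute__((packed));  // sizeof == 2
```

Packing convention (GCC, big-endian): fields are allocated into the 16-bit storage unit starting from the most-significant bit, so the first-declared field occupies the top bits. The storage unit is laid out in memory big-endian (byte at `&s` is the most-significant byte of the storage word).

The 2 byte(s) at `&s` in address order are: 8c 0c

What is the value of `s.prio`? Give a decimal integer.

-29

[0]=0x8c [1]=0x0c (big-endian) → word 0x8c0c
prio:6 @ bit 10 → (0x8c0c>>10)&0x3f = 0x23  ←
tag:3 @ bit 7 → (0x8c0c>>7)&0x7 = 0x0
seq:2 @ bit 5 → (0x8c0c>>5)&0x3 = 0x0
lvl:5 @ bit 0 → (0x8c0c>>0)&0x1f = 0xc
prio signed 6b, MSB=1: 35 - 64 = -29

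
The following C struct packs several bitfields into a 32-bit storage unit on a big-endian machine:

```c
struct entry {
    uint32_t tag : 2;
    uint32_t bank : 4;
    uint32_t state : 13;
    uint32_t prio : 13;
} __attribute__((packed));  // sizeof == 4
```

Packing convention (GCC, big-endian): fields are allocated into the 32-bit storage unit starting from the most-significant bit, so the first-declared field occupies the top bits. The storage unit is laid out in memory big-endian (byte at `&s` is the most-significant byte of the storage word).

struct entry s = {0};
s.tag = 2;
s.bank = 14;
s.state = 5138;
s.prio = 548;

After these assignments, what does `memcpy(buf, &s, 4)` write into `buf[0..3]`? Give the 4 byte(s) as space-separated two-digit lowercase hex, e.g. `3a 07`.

ba 82 42 24

[30+:2] tag=2 & 0x3 = 0x2; word=0x80000000
[26+:4] bank=14 & 0xf = 0xe; word=0xb8000000
[13+:13] state=5138 & 0x1fff = 0x1412; word=0xba824000
[0+:13] prio=548 & 0x1fff = 0x224; word=0xba824224
word = 0xba824224 → big-endian bytes:
  [0]=0xba  [1]=0x82  [2]=0x42  [3]=0x24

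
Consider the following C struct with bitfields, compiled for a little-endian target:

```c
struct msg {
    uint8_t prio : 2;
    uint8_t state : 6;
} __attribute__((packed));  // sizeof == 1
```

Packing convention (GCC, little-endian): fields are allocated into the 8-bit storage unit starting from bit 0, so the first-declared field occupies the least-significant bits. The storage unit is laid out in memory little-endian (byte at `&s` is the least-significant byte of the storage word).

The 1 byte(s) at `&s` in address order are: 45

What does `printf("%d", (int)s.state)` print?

17

[0]=0x45 (little-endian) → word 0x45
prio:2 @ bit 0 → (0x45>>0)&0x3 = 0x1
state:6 @ bit 2 → (0x45>>2)&0x3f = 0x11  ←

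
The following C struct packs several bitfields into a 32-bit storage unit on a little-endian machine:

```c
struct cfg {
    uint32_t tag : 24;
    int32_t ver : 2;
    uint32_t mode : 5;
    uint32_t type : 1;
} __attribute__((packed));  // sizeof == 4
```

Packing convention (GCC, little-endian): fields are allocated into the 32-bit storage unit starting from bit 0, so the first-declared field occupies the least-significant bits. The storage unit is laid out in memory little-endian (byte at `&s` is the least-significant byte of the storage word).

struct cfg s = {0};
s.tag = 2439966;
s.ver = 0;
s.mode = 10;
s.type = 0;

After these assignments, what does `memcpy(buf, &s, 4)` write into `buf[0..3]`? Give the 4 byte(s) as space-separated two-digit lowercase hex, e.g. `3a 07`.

1e 3b 25 28

[0+:24] tag=2439966 & 0xffffff = 0x253b1e; word=0x00253b1e
[24+:2] ver=0 & 0x3 = 0x0; word=0x00253b1e
[26+:5] mode=10 & 0x1f = 0xa; word=0x28253b1e
[31+:1] type=0 & 0x1 = 0x0; word=0x28253b1e
word = 0x28253b1e → little-endian bytes:
  [0]=0x1e  [1]=0x3b  [2]=0x25  [3]=0x28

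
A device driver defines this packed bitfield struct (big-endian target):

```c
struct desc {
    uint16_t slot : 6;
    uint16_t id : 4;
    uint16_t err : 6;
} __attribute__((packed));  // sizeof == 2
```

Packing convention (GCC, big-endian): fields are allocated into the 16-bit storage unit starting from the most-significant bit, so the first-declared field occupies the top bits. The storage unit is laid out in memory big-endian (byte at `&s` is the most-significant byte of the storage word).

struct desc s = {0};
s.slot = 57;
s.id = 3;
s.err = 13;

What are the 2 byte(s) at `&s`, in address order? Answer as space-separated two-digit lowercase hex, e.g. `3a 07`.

slot (6b) val=57 bits=0x39 at bit 10: 0xe400
id (4b) val=3 bits=0x3 at bit 6: 0xe4c0
err (6b) val=13 bits=0xd at bit 0: 0xe4cd
word = 0xe4cd → big-endian bytes:
  [0]=0xe4  [1]=0xcd

e4 cd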